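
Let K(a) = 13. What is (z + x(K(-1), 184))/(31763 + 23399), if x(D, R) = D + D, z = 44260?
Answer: 22143/27581 ≈ 0.80284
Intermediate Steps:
x(D, R) = 2*D
(z + x(K(-1), 184))/(31763 + 23399) = (44260 + 2*13)/(31763 + 23399) = (44260 + 26)/55162 = 44286*(1/55162) = 22143/27581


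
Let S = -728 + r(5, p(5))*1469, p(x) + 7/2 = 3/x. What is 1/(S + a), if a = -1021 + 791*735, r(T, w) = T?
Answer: 1/586981 ≈ 1.7036e-6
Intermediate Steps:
p(x) = -7/2 + 3/x
a = 580364 (a = -1021 + 581385 = 580364)
S = 6617 (S = -728 + 5*1469 = -728 + 7345 = 6617)
1/(S + a) = 1/(6617 + 580364) = 1/586981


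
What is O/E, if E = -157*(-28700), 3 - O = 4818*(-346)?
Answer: 1667031/4505900 ≈ 0.36997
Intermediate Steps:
O = 1667031 (O = 3 - 4818*(-346) = 3 - 1*(-1667028) = 3 + 1667028 = 1667031)
E = 4505900
O/E = 1667031/4505900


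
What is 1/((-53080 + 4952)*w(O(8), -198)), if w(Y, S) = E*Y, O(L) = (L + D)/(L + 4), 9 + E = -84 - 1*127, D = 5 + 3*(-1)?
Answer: 3/26470400 ≈ 1.1333e-7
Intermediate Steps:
D = 2 (D = 5 - 3 = 2)
E = -220 (E = -9 + (-84 - 1*127) = -9 + (-84 - 127) = -9 - 211 = -220)
O(L) = (2 + L)/(4 + L) (O(L) = (L + 2)/(L + 4) = (2 + L)/(4 + L))
w(Y, S) = -220*Y
1/((-53080 + 4952)*w(O(8), -198)) = 1/((-53080 + 4952)*((-220*(2 + 8)/(4 + 8)))) = 1/((-48128)*((-220*10/12))) = -1/(48128*((-55*10/3))) = -1/(48128*((-220*5/6))) = -1/(48128*(-550/3)) = -1/48128*(-3/550) = 3/26470400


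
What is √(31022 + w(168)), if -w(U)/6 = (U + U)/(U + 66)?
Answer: √5241262/13 ≈ 176.11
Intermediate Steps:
w(U) = -12*U/(66 + U) (w(U) = -6*(U + U)/(U + 66) = -6*2*U/(66 + U) = -12*U/(66 + U))
√(31022 + w(168)) = √(31022 - 12*168/(66 + 168)) = √(31022 - 12*168/234) = √(31022 - 12*168*1/234) = √(31022 - 112/13) = √(403174/13) = √5241262/13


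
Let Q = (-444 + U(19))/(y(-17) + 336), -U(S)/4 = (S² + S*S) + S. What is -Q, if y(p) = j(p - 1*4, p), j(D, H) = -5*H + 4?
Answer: 3408/425 ≈ 8.0188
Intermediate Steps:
j(D, H) = 4 - 5*H
y(p) = 4 - 5*p
U(S) = -8*S² - 4*S (U(S) = -4*((S² + S*S) + S) = -4*((S² + S²) + S) = -4*(2*S² + S) = -4*(S + 2*S²) = -8*S² - 4*S)
Q = -3408/425 (Q = (-444 - 4*19*(1 + 2*19))/((4 - 5*(-17)) + 336) = (-444 - 4*19*(1 + 38))/((4 + 85) + 336) = (-444 - 4*19*39)/(89 + 336) = (-444 - 2964)/425 = -3408*1/425 = -3408/425 ≈ -8.0188)
-Q = -1*(-3408/425) = 3408/425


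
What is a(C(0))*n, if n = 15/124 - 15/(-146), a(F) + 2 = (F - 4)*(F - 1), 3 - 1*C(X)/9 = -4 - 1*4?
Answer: 4712175/2263 ≈ 2082.3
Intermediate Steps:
C(X) = 99 (C(X) = 27 - 9*(-4 - 1*4) = 27 - 9*(-4 - 4) = 27 - 9*(-8) = 27 + 72 = 99)
a(F) = -2 + (-1 + F)*(-4 + F) (a(F) = -2 + (F - 4)*(F - 1) = -2 + (-4 + F)*(-1 + F) = -2 + (-1 + F)*(-4 + F))
n = 2025/9052 (n = 15*(1/124) - 15*(-1/146) = 15/124 + 15/146 = 2025/9052 ≈ 0.22371)
a(C(0))*n = (2 + 99² - 5*99)*(2025/9052) = (2 + 9801 - 495)*(2025/9052) = 9308*(2025/9052) = 4712175/2263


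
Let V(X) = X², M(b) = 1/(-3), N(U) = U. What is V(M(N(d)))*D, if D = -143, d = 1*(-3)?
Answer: -143/9 ≈ -15.889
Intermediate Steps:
d = -3
M(b) = -⅓
V(M(N(d)))*D = (-⅓)²*(-143) = (⅑)*(-143) = -143/9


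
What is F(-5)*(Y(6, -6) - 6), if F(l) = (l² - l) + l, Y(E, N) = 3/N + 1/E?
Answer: -475/3 ≈ -158.33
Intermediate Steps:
Y(E, N) = 1/E + 3/N (Y(E, N) = 3/N + 1/E = 1/E + 3/N)
F(l) = l²
F(-5)*(Y(6, -6) - 6) = (-5)²*((1/6 + 3/(-6)) - 6) = 25*((⅙ + 3*(-⅙)) - 6) = 25*((⅙ - ½) - 6) = 25*(-⅓ - 6) = 25*(-19/3) = -475/3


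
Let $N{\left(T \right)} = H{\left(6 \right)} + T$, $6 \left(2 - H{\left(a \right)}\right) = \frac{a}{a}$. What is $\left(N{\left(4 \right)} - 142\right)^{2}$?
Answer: $\frac{667489}{36} \approx 18541.0$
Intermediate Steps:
$H{\left(a \right)} = \frac{11}{6}$ ($H{\left(a \right)} = 2 - \frac{a \frac{1}{a}}{6} = 2 - \frac{1}{6} = \frac{11}{6}$)
$N{\left(T \right)} = \frac{11}{6} + T$
$\left(N{\left(4 \right)} - 142\right)^{2} = \left(\left(\frac{11}{6} + 4\right) - 142\right)^{2} = \left(\frac{35}{6} - 142\right)^{2} = \left(- \frac{817}{6}\right)^{2} = \frac{667489}{36}$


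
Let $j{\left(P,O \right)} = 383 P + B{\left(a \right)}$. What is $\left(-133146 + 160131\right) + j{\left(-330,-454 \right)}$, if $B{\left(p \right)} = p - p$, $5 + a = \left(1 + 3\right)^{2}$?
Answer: $-99405$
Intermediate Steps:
$a = 11$ ($a = -5 + \left(1 + 3\right)^{2} = -5 + 4^{2} = -5 + 16 = 11$)
$B{\left(p \right)} = 0$
$j{\left(P,O \right)} = 383 P$ ($j{\left(P,O \right)} = 383 P + 0 = 383 P$)
$\left(-133146 + 160131\right) + j{\left(-330,-454 \right)} = \left(-133146 + 160131\right) + 383 \left(-330\right) = 26985 - 126390 = -99405$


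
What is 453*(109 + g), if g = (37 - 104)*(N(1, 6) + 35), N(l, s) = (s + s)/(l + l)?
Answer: -1195014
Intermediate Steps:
N(l, s) = s/l (N(l, s) = (2*s)/((2*l)) = (2*s)*(1/(2*l)) = s/l)
g = -2747 (g = (37 - 104)*(6/1 + 35) = -67*(6*1 + 35) = -67*(6 + 35) = -67*41 = -2747)
453*(109 + g) = 453*(109 - 2747) = 453*(-2638) = -1195014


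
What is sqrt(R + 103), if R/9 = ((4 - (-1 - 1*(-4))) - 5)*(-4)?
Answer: sqrt(247) ≈ 15.716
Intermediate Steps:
R = 144 (R = 9*(((4 - (-1 - 1*(-4))) - 5)*(-4)) = 9*(((4 - (-1 + 4)) - 5)*(-4)) = 9*(((4 - 1*3) - 5)*(-4)) = 9*(((4 - 3) - 5)*(-4)) = 9*((1 - 5)*(-4)) = 9*(-4*(-4)) = 9*16 = 144)
sqrt(R + 103) = sqrt(144 + 103) = sqrt(247)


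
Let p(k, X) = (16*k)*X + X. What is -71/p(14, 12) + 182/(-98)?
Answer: -35597/18900 ≈ -1.8834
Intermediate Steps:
p(k, X) = X + 16*X*k (p(k, X) = 16*X*k + X = X + 16*X*k)
-71/p(14, 12) + 182/(-98) = -71*1/(12*(1 + 16*14)) + 182/(-98) = -71*1/(12*(1 + 224)) + 182*(-1/98) = -71/(12*225) - 13/7 = -71/2700 - 13/7 = -35597/18900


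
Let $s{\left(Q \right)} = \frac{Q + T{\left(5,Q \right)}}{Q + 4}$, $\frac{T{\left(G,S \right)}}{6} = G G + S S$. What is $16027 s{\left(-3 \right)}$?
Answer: $3221427$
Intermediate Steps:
$T{\left(G,S \right)} = 6 G^{2} + 6 S^{2}$ ($T{\left(G,S \right)} = 6 \left(G G + S S\right) = 6 \left(G^{2} + S^{2}\right) = 6 G^{2} + 6 S^{2}$)
$s{\left(Q \right)} = \frac{150 + Q + 6 Q^{2}}{4 + Q}$ ($s{\left(Q \right)} = \frac{Q + \left(6 \cdot 5^{2} + 6 Q^{2}\right)}{Q + 4} = \frac{Q + \left(6 \cdot 25 + 6 Q^{2}\right)}{4 + Q} = \frac{Q + \left(150 + 6 Q^{2}\right)}{4 + Q} = \frac{150 + Q + 6 Q^{2}}{4 + Q}$)
$16027 s{\left(-3 \right)} = 16027 \frac{150 - 3 + 6 \left(-3\right)^{2}}{4 - 3} = 16027 \frac{150 - 3 + 6 \cdot 9}{1} = 16027 \cdot 1 \left(150 - 3 + 54\right) = 16027 \cdot 1 \cdot 201 = 16027 \cdot 201 = 3221427$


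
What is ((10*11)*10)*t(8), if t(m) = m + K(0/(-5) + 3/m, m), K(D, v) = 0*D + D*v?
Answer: 12100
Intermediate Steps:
K(D, v) = D*v (K(D, v) = 0 + D*v = D*v)
t(m) = 3 + m (t(m) = m + (0/(-5) + 3/m)*m = m + (0*(-⅕) + 3/m)*m = m + (0 + 3/m)*m = m + (3/m)*m = m + 3 = 3 + m)
((10*11)*10)*t(8) = ((10*11)*10)*(3 + 8) = (110*10)*11 = 1100*11 = 12100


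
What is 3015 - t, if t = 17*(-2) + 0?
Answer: 3049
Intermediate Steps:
t = -34 (t = -34 + 0 = -34)
3015 - t = 3015 - 1*(-34) = 3015 + 34 = 3049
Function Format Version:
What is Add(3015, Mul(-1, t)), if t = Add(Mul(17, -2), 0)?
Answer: 3049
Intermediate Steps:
t = -34 (t = Add(-34, 0) = -34)
Add(3015, Mul(-1, t)) = Add(3015, Mul(-1, -34)) = Add(3015, 34) = 3049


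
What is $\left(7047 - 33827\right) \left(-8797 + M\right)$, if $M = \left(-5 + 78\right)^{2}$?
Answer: $92873040$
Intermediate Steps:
$M = 5329$ ($M = 73^{2} = 5329$)
$\left(7047 - 33827\right) \left(-8797 + M\right) = \left(7047 - 33827\right) \left(-8797 + 5329\right) = \left(-26780\right) \left(-3468\right) = 92873040$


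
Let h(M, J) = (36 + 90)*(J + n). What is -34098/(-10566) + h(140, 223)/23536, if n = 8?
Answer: 92505377/20723448 ≈ 4.4638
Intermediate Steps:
h(M, J) = 1008 + 126*J (h(M, J) = (36 + 90)*(J + 8) = 126*(8 + J) = 1008 + 126*J)
-34098/(-10566) + h(140, 223)/23536 = -34098/(-10566) + (1008 + 126*223)/23536 = -34098*(-1/10566) + (1008 + 28098)*(1/23536) = 5683/1761 + 29106*(1/23536) = 5683/1761 + 14553/11768 = 92505377/20723448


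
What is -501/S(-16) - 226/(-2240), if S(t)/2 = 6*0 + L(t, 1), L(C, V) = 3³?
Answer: -92503/10080 ≈ -9.1769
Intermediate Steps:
L(C, V) = 27
S(t) = 54 (S(t) = 2*(6*0 + 27) = 2*(0 + 27) = 2*27 = 54)
-501/S(-16) - 226/(-2240) = -501/54 - 226/(-2240) = -501*1/54 - 226*(-1/2240) = -167/18 + 113/1120 = -92503/10080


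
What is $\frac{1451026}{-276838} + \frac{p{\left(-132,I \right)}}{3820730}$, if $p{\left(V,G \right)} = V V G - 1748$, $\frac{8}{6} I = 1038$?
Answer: $- \frac{447317544103}{264430812935} \approx -1.6916$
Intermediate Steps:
$I = \frac{1557}{2}$ ($I = \frac{3}{4} \cdot 1038 = \frac{1557}{2} \approx 778.5$)
$p{\left(V,G \right)} = -1748 + G V^{2}$ ($p{\left(V,G \right)} = V^{2} G - 1748 = G V^{2} - 1748 = -1748 + G V^{2}$)
$\frac{1451026}{-276838} + \frac{p{\left(-132,I \right)}}{3820730} = \frac{1451026}{-276838} + \frac{-1748 + \frac{1557 \left(-132\right)^{2}}{2}}{3820730} = 1451026 \left(- \frac{1}{276838}\right) + \left(-1748 + \frac{1557}{2} \cdot 17424\right) \frac{1}{3820730} = - \frac{725513}{138419} + \left(-1748 + 13564584\right) \frac{1}{3820730} = - \frac{725513}{138419} + 13562836 \cdot \frac{1}{3820730} = - \frac{725513}{138419} + \frac{6781418}{1910365} = - \frac{447317544103}{264430812935}$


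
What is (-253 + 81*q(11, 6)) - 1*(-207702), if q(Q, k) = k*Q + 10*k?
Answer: 217655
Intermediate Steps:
q(Q, k) = 10*k + Q*k (q(Q, k) = Q*k + 10*k = 10*k + Q*k)
(-253 + 81*q(11, 6)) - 1*(-207702) = (-253 + 81*(6*(10 + 11))) - 1*(-207702) = (-253 + 81*(6*21)) + 207702 = (-253 + 81*126) + 207702 = (-253 + 10206) + 207702 = 9953 + 207702 = 217655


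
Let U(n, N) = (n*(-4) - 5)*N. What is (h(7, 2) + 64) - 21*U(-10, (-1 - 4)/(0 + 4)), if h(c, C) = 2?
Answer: 3939/4 ≈ 984.75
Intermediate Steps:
U(n, N) = N*(-5 - 4*n) (U(n, N) = (-4*n - 5)*N = (-5 - 4*n)*N = N*(-5 - 4*n))
(h(7, 2) + 64) - 21*U(-10, (-1 - 4)/(0 + 4)) = (2 + 64) - (-21)*(-1 - 4)/(0 + 4)*(5 + 4*(-10)) = 66 - (-21)*(-5/4)*(5 - 40) = 66 - (-21)*(-5*1/4)*(-35) = 66 - (-21)*(-5)*(-35)/4 = 66 - 21*(-175/4) = 66 + 3675/4 = 3939/4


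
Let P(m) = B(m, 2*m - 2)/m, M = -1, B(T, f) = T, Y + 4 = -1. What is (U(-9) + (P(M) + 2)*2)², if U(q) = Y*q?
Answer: 2601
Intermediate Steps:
Y = -5 (Y = -4 - 1 = -5)
P(m) = 1 (P(m) = m/m = 1)
U(q) = -5*q
(U(-9) + (P(M) + 2)*2)² = (-5*(-9) + (1 + 2)*2)² = (45 + 3*2)² = (45 + 6)² = 51² = 2601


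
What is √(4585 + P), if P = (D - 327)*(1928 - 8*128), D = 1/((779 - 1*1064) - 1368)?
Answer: I*√795195358719/1653 ≈ 539.47*I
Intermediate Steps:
D = -1/1653 (D = 1/((779 - 1064) - 1368) = 1/(-285 - 1368) = 1/(-1653) = -1/1653 ≈ -0.00060496)
P = -488640928/1653 (P = (-1/1653 - 327)*(1928 - 8*128) = -540532*(1928 - 1024)/1653 = -540532/1653*904 = -488640928/1653 ≈ -2.9561e+5)
√(4585 + P) = √(4585 - 488640928/1653) = √(-481061923/1653) = I*√795195358719/1653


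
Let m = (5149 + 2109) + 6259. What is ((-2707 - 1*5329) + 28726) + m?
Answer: 34207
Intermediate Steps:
m = 13517 (m = 7258 + 6259 = 13517)
((-2707 - 1*5329) + 28726) + m = ((-2707 - 1*5329) + 28726) + 13517 = ((-2707 - 5329) + 28726) + 13517 = (-8036 + 28726) + 13517 = 20690 + 13517 = 34207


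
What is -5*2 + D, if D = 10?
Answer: 0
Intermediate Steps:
-5*2 + D = -5*2 + 10 = -10 + 10 = 0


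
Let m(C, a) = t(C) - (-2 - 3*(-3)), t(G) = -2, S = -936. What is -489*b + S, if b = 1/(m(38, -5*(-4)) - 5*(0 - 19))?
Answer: -80985/86 ≈ -941.69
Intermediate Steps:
m(C, a) = -9 (m(C, a) = -2 - (-2 - 3*(-3)) = -2 - (-2 + 9) = -2 - 1*7 = -2 - 7 = -9)
b = 1/86 (b = 1/(-9 - 5*(0 - 19)) = 1/(-9 - 5*(-19)) = 1/(-9 + 95) = 1/86 ≈ 0.011628)
-489*b + S = -489*1/86 - 936 = -489/86 - 936 = -80985/86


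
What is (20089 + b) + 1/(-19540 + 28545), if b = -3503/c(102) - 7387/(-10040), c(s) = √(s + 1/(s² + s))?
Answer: 72652681511/3616408 - 3503*√11258366178/1071613 ≈ 19743.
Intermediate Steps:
c(s) = √(s + 1/(s + s²))
b = 7387/10040 - 3503*√11258366178/1071613 (b = -3503*√102*√(1 + 102)/√(1 + 102²*(1 + 102)) - 7387/(-10040) = -3503*√10506/√(1 + 10404*103) - 7387*(-1/10040) = -3503*√10506/√(1 + 1071612) + 7387/10040 = -3503*√11258366178/1071613 + 7387/10040 = 7387/10040 - 3503*√11258366178/1071613 ≈ -346.11)
(20089 + b) + 1/(-19540 + 28545) = (20089 + (7387/10040 - 3503*√11258366178/1071613)) + 1/(-19540 + 28545) = (201700947/10040 - 3503*√11258366178/1071613) + 1/9005 = 72652681511/3616408 - 3503*√11258366178/1071613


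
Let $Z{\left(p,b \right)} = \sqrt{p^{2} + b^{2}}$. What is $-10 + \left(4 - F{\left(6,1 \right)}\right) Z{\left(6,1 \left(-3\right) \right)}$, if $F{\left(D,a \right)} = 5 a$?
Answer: $-10 - 3 \sqrt{5} \approx -16.708$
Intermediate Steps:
$Z{\left(p,b \right)} = \sqrt{b^{2} + p^{2}}$
$-10 + \left(4 - F{\left(6,1 \right)}\right) Z{\left(6,1 \left(-3\right) \right)} = -10 + \left(4 - 5 \cdot 1\right) \sqrt{\left(1 \left(-3\right)\right)^{2} + 6^{2}} = -10 + \left(4 - 5\right) \sqrt{\left(-3\right)^{2} + 36} = -10 + \left(4 - 5\right) \sqrt{9 + 36} = -10 - \sqrt{45} = -10 - 3 \sqrt{5}$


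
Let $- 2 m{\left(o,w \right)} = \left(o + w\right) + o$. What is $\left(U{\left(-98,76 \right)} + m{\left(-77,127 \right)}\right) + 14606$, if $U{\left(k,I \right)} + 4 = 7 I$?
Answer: $\frac{30295}{2} \approx 15148.0$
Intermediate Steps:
$U{\left(k,I \right)} = -4 + 7 I$
$m{\left(o,w \right)} = - o - \frac{w}{2}$ ($m{\left(o,w \right)} = - \frac{\left(o + w\right) + o}{2} = - \frac{w + 2 o}{2} = - o - \frac{w}{2}$)
$\left(U{\left(-98,76 \right)} + m{\left(-77,127 \right)}\right) + 14606 = \left(\left(-4 + 7 \cdot 76\right) - - \frac{27}{2}\right) + 14606 = \left(\left(-4 + 532\right) + \left(77 - \frac{127}{2}\right)\right) + 14606 = \left(528 + \frac{27}{2}\right) + 14606 = \frac{1083}{2} + 14606 = \frac{30295}{2}$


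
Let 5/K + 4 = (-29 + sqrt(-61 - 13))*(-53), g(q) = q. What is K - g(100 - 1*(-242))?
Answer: -174962589/511591 + 53*I*sqrt(74)/511591 ≈ -342.0 + 0.00089119*I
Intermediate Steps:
K = 5/(1533 - 53*I*sqrt(74)) (K = 5/(-4 + (-29 + sqrt(-61 - 13))*(-53)) = 5/(-4 + (-29 + sqrt(-74))*(-53)) = 5/(-4 + (-29 + I*sqrt(74))*(-53)) = 5/(-4 + (1537 - 53*I*sqrt(74))) = 5/(1533 - 53*I*sqrt(74)) ≈ 0.0029965 + 0.00089119*I)
K - g(100 - 1*(-242)) = (1533/511591 + 53*I*sqrt(74)/511591) - (100 - 1*(-242)) = (1533/511591 + 53*I*sqrt(74)/511591) - (100 + 242) = (1533/511591 + 53*I*sqrt(74)/511591) - 1*342 = (1533/511591 + 53*I*sqrt(74)/511591) - 342 = -174962589/511591 + 53*I*sqrt(74)/511591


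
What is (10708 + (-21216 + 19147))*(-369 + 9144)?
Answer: 75807225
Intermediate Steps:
(10708 + (-21216 + 19147))*(-369 + 9144) = (10708 - 2069)*8775 = 8639*8775 = 75807225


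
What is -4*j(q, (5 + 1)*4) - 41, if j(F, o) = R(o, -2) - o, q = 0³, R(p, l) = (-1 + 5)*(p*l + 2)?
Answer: 791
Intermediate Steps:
R(p, l) = 8 + 4*l*p (R(p, l) = 4*(l*p + 2) = 4*(2 + l*p) = 8 + 4*l*p)
q = 0
j(F, o) = 8 - 9*o (j(F, o) = (8 + 4*(-2)*o) - o = (8 - 8*o) - o = 8 - 9*o)
-4*j(q, (5 + 1)*4) - 41 = -4*(8 - 9*(5 + 1)*4) - 41 = -4*(8 - 54*4) - 41 = -4*(8 - 9*24) - 41 = -4*(8 - 216) - 41 = -4*(-208) - 41 = 832 - 41 = 791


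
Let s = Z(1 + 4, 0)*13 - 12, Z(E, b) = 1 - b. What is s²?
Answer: 1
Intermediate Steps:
s = 1 (s = (1 - 1*0)*13 - 12 = (1 + 0)*13 - 12 = 1*13 - 12 = 13 - 12 = 1)
s² = 1² = 1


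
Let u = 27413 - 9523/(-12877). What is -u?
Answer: -353006724/12877 ≈ -27414.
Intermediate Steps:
u = 353006724/12877 (u = 27413 - 9523*(-1)/12877 = 27413 - 1*(-9523/12877) = 27413 + 9523/12877 = 353006724/12877 ≈ 27414.)
-u = -1*353006724/12877 = -353006724/12877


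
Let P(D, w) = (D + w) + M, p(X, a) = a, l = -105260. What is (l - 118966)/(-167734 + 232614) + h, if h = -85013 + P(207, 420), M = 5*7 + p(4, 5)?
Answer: -2736296353/32440 ≈ -84350.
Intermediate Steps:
M = 40 (M = 5*7 + 5 = 35 + 5 = 40)
P(D, w) = 40 + D + w (P(D, w) = (D + w) + 40 = 40 + D + w)
h = -84346 (h = -85013 + (40 + 207 + 420) = -85013 + 667 = -84346)
(l - 118966)/(-167734 + 232614) + h = (-105260 - 118966)/(-167734 + 232614) - 84346 = -224226/64880 - 84346 = -224226*1/64880 - 84346 = -112113/32440 - 84346 = -2736296353/32440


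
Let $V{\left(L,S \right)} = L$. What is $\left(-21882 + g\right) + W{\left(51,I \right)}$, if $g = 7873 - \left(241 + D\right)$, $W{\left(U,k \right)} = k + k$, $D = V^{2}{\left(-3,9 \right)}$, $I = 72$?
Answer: $-14115$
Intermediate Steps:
$D = 9$ ($D = \left(-3\right)^{2} = 9$)
$W{\left(U,k \right)} = 2 k$
$g = 7623$ ($g = 7873 - 250 = 7623$)
$\left(-21882 + g\right) + W{\left(51,I \right)} = \left(-21882 + 7623\right) + 2 \cdot 72 = -14259 + 144 = -14115$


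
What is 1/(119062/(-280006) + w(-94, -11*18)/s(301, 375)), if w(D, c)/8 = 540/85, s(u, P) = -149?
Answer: -354627599/271754615 ≈ -1.3050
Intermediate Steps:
w(D, c) = 864/17 (w(D, c) = 8*(540/85) = 8*(540*(1/85)) = 8*(108/17) = 864/17)
1/(119062/(-280006) + w(-94, -11*18)/s(301, 375)) = 1/(119062/(-280006) + (864/17)/(-149)) = 1/(119062*(-1/280006) + (864/17)*(-1/149)) = 1/(-59531/140003 - 864/2533) = 1/(-271754615/354627599) = -354627599/271754615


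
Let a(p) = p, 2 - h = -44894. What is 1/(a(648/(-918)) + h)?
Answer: 17/763220 ≈ 2.2274e-5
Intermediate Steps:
h = 44896 (h = 2 - 1*(-44894) = 2 + 44894 = 44896)
1/(a(648/(-918)) + h) = 1/(648/(-918) + 44896) = 1/(648*(-1/918) + 44896) = 1/(-12/17 + 44896) = 1/(763220/17) = 17/763220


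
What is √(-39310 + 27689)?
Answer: I*√11621 ≈ 107.8*I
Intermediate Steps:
√(-39310 + 27689) = √(-11621) = I*√11621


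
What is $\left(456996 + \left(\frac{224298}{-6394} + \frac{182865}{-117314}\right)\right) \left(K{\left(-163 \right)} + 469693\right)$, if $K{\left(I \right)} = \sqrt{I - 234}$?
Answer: $\frac{80497825013076585261}{375052858} + \frac{171383914627377 i \sqrt{397}}{375052858} \approx 2.1463 \cdot 10^{11} + 9.1048 \cdot 10^{6} i$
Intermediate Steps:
$K{\left(I \right)} = \sqrt{-234 + I}$
$\left(456996 + \left(\frac{224298}{-6394} + \frac{182865}{-117314}\right)\right) \left(K{\left(-163 \right)} + 469693\right) = \left(456996 + \left(\frac{224298}{-6394} + \frac{182865}{-117314}\right)\right) \left(\sqrt{-234 - 163} + 469693\right) = \left(456996 + \left(224298 \left(- \frac{1}{6394}\right) + 182865 \left(- \frac{1}{117314}\right)\right)\right) \left(\sqrt{-397} + 469693\right) = \left(456996 - \frac{13741267191}{375052858}\right) \left(i \sqrt{397} + 469693\right) = \left(456996 - \frac{13741267191}{375052858}\right) \left(469693 + i \sqrt{397}\right) = \frac{171383914627377 \left(469693 + i \sqrt{397}\right)}{375052858} = \frac{80497825013076585261}{375052858} + \frac{171383914627377 i \sqrt{397}}{375052858}$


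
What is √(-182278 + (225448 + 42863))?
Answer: √86033 ≈ 293.31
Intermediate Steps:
√(-182278 + (225448 + 42863)) = √(-182278 + 268311) = √86033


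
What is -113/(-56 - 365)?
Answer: 113/421 ≈ 0.26841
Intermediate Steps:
-113/(-56 - 365) = -113/(-421) = -113*(-1/421) = 113/421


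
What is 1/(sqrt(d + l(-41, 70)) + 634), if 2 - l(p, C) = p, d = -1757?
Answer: 317/201835 - I*sqrt(1714)/403670 ≈ 0.0015706 - 0.00010256*I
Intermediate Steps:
l(p, C) = 2 - p
1/(sqrt(d + l(-41, 70)) + 634) = 1/(sqrt(-1757 + (2 - 1*(-41))) + 634) = 1/(sqrt(-1757 + (2 + 41)) + 634) = 1/(sqrt(-1757 + 43) + 634) = 1/(sqrt(-1714) + 634) = 1/(I*sqrt(1714) + 634) = 1/(634 + I*sqrt(1714))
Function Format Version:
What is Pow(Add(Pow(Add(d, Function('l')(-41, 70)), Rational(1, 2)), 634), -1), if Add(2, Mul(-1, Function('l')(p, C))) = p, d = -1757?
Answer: Add(Rational(317, 201835), Mul(Rational(-1, 403670), I, Pow(1714, Rational(1, 2)))) ≈ Add(0.0015706, Mul(-0.00010256, I))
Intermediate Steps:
Function('l')(p, C) = Add(2, Mul(-1, p))
Pow(Add(Pow(Add(d, Function('l')(-41, 70)), Rational(1, 2)), 634), -1) = Pow(Add(Pow(Add(-1757, Add(2, Mul(-1, -41))), Rational(1, 2)), 634), -1) = Pow(Add(Pow(Add(-1757, Add(2, 41)), Rational(1, 2)), 634), -1) = Pow(Add(Pow(Add(-1757, 43), Rational(1, 2)), 634), -1) = Pow(Add(Pow(-1714, Rational(1, 2)), 634), -1) = Pow(Add(Mul(I, Pow(1714, Rational(1, 2))), 634), -1) = Pow(Add(634, Mul(I, Pow(1714, Rational(1, 2)))), -1)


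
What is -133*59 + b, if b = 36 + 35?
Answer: -7776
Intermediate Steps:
b = 71
-133*59 + b = -133*59 + 71 = -7847 + 71 = -7776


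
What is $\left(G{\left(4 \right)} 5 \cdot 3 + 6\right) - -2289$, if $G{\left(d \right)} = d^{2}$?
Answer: $2535$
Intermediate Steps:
$\left(G{\left(4 \right)} 5 \cdot 3 + 6\right) - -2289 = \left(4^{2} \cdot 5 \cdot 3 + 6\right) - -2289 = \left(16 \cdot 15 + 6\right) + 2289 = \left(240 + 6\right) + 2289 = 246 + 2289 = 2535$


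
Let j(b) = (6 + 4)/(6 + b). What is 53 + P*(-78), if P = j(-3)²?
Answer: -2441/3 ≈ -813.67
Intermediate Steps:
j(b) = 10/(6 + b)
P = 100/9 (P = (10/(6 - 3))² = (10/3)² = 100/9 ≈ 11.111)
53 + P*(-78) = 53 + (100/9)*(-78) = 53 - 2600/3 = -2441/3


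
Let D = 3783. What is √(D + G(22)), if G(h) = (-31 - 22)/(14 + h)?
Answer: √136135/6 ≈ 61.494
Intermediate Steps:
G(h) = -53/(14 + h)
√(D + G(22)) = √(3783 - 53/(14 + 22)) = √(3783 - 53/36) = √(136135/36) = √136135/6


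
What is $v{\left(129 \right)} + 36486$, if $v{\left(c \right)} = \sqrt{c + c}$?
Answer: $36486 + \sqrt{258} \approx 36502.0$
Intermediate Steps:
$v{\left(c \right)} = \sqrt{2} \sqrt{c}$ ($v{\left(c \right)} = \sqrt{2 c} = \sqrt{2} \sqrt{c}$)
$v{\left(129 \right)} + 36486 = \sqrt{2} \sqrt{129} + 36486 = \sqrt{258} + 36486 = 36486 + \sqrt{258}$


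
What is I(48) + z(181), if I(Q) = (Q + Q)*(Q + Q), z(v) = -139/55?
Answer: 506741/55 ≈ 9213.5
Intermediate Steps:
z(v) = -139/55 (z(v) = -139*1/55 = -139/55)
I(Q) = 4*Q² (I(Q) = (2*Q)*(2*Q) = 4*Q²)
I(48) + z(181) = 4*48² - 139/55 = 4*2304 - 139/55 = 9216 - 139/55 = 506741/55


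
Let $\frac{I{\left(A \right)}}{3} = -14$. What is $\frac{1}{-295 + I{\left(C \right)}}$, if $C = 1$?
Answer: $- \frac{1}{337} \approx -0.0029674$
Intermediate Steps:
$I{\left(A \right)} = -42$ ($I{\left(A \right)} = 3 \left(-14\right) = -42$)
$\frac{1}{-295 + I{\left(C \right)}} = \frac{1}{-295 - 42} = \frac{1}{-337} = - \frac{1}{337}$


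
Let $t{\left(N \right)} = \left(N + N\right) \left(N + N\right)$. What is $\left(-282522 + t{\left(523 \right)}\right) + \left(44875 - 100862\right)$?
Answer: $755607$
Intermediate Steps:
$t{\left(N \right)} = 4 N^{2}$ ($t{\left(N \right)} = 2 N 2 N = 4 N^{2}$)
$\left(-282522 + t{\left(523 \right)}\right) + \left(44875 - 100862\right) = \left(-282522 + 4 \cdot 523^{2}\right) + \left(44875 - 100862\right) = \left(-282522 + 4 \cdot 273529\right) - 55987 = \left(-282522 + 1094116\right) - 55987 = 811594 - 55987 = 755607$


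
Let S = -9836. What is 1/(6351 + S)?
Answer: -1/3485 ≈ -0.00028694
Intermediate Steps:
1/(6351 + S) = 1/(6351 - 9836) = 1/(-3485) = -1/3485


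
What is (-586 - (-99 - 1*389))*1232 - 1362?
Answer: -122098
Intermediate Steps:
(-586 - (-99 - 1*389))*1232 - 1362 = (-586 - (-99 - 389))*1232 - 1362 = (-586 - 1*(-488))*1232 - 1362 = (-586 + 488)*1232 - 1362 = -98*1232 - 1362 = -120736 - 1362 = -122098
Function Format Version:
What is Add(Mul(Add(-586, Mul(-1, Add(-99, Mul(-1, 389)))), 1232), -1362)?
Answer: -122098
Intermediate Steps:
Add(Mul(Add(-586, Mul(-1, Add(-99, Mul(-1, 389)))), 1232), -1362) = Add(Mul(Add(-586, Mul(-1, Add(-99, -389))), 1232), -1362) = Add(Mul(Add(-586, Mul(-1, -488)), 1232), -1362) = Add(Mul(Add(-586, 488), 1232), -1362) = Add(Mul(-98, 1232), -1362) = Add(-120736, -1362) = -122098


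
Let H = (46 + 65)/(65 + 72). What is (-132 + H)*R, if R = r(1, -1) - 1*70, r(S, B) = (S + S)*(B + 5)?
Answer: 1114326/137 ≈ 8133.8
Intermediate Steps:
r(S, B) = 2*S*(5 + B) (r(S, B) = (2*S)*(5 + B) = 2*S*(5 + B))
R = -62 (R = 2*1*(5 - 1) - 1*70 = 2*1*4 - 70 = 8 - 70 = -62)
H = 111/137 ≈ 0.81022
(-132 + H)*R = (-132 + 111/137)*(-62) = -17973/137*(-62) = 1114326/137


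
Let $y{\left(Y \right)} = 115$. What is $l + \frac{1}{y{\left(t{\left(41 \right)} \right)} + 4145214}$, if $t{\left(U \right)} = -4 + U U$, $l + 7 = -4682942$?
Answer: $- \frac{19412364295220}{4145329} \approx -4.683 \cdot 10^{6}$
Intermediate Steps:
$l = -4682949$ ($l = -7 - 4682942 = -4682949$)
$t{\left(U \right)} = -4 + U^{2}$
$l + \frac{1}{y{\left(t{\left(41 \right)} \right)} + 4145214} = -4682949 + \frac{1}{115 + 4145214} = -4682949 + \frac{1}{4145329} = - \frac{19412364295220}{4145329}$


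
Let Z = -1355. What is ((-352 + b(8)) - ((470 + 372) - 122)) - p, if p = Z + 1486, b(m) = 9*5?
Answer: -1158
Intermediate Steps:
b(m) = 45
p = 131 (p = -1355 + 1486 = 131)
((-352 + b(8)) - ((470 + 372) - 122)) - p = ((-352 + 45) - ((470 + 372) - 122)) - 1*131 = (-307 - (842 - 122)) - 131 = (-307 - 1*720) - 131 = (-307 - 720) - 131 = -1027 - 131 = -1158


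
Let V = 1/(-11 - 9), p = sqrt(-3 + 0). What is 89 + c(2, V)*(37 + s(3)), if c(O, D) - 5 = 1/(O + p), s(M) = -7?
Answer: 1733/7 - 30*I*sqrt(3)/7 ≈ 247.57 - 7.4231*I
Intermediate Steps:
p = I*sqrt(3) (p = sqrt(-3) = I*sqrt(3) ≈ 1.732*I)
V = -1/20 (V = 1/(-20) = -1/20 ≈ -0.050000)
c(O, D) = 5 + 1/(O + I*sqrt(3))
89 + c(2, V)*(37 + s(3)) = 89 + ((1 + 5*2 + 5*I*sqrt(3))/(2 + I*sqrt(3)))*(37 - 7) = 89 + ((1 + 10 + 5*I*sqrt(3))/(2 + I*sqrt(3)))*30 = 89 + ((11 + 5*I*sqrt(3))/(2 + I*sqrt(3)))*30 = 89 + 30*(11 + 5*I*sqrt(3))/(2 + I*sqrt(3))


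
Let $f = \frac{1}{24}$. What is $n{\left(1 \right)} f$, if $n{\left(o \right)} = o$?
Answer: $\frac{1}{24} \approx 0.041667$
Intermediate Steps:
$f = \frac{1}{24} \approx 0.041667$
$n{\left(1 \right)} f = 1 \cdot \frac{1}{24} = \frac{1}{24}$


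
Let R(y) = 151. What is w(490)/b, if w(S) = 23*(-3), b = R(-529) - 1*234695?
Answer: 69/234544 ≈ 0.00029419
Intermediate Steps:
b = -234544 (b = 151 - 1*234695 = 151 - 234695 = -234544)
w(S) = -69
w(490)/b = -69/(-234544) = -69*(-1/234544) = 69/234544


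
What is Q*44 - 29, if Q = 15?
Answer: 631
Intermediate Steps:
Q*44 - 29 = 15*44 - 29 = 660 - 29 = 631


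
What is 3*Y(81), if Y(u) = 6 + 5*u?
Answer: 1233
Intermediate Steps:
3*Y(81) = 3*(6 + 5*81) = 3*(6 + 405) = 3*411 = 1233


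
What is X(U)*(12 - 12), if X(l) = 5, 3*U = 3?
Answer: 0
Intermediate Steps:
U = 1 (U = (1/3)*3 = 1)
X(U)*(12 - 12) = 5*(12 - 12) = 5*0 = 0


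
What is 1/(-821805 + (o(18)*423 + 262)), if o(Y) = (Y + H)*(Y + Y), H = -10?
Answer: -1/699719 ≈ -1.4291e-6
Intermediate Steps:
o(Y) = 2*Y*(-10 + Y) (o(Y) = (Y - 10)*(Y + Y) = (-10 + Y)*(2*Y) = 2*Y*(-10 + Y))
1/(-821805 + (o(18)*423 + 262)) = 1/(-821805 + ((2*18*(-10 + 18))*423 + 262)) = 1/(-821805 + ((2*18*8)*423 + 262)) = 1/(-821805 + (288*423 + 262)) = 1/(-821805 + (121824 + 262)) = 1/(-821805 + 122086) = 1/(-699719) = -1/699719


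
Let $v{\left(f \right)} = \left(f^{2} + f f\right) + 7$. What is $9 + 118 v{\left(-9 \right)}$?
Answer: $19951$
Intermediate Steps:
$v{\left(f \right)} = 7 + 2 f^{2}$ ($v{\left(f \right)} = \left(f^{2} + f^{2}\right) + 7 = 2 f^{2} + 7 = 7 + 2 f^{2}$)
$9 + 118 v{\left(-9 \right)} = 9 + 118 \left(7 + 2 \left(-9\right)^{2}\right) = 9 + 118 \left(7 + 2 \cdot 81\right) = 9 + 118 \left(7 + 162\right) = 9 + 118 \cdot 169 = 9 + 19942 = 19951$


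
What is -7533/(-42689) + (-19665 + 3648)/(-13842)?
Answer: 262673833/196967046 ≈ 1.3336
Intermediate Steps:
-7533/(-42689) + (-19665 + 3648)/(-13842) = -7533*(-1/42689) - 16017*(-1/13842) = 7533/42689 + 5339/4614 = 262673833/196967046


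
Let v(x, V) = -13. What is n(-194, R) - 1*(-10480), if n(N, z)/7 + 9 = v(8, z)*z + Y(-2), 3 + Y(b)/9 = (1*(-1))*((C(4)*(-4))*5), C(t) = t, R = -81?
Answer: 22639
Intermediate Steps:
Y(b) = 693 (Y(b) = -27 + 9*((1*(-1))*((4*(-4))*5)) = -27 + 9*(-(-16)*5) = -27 + 9*(-1*(-80)) = -27 + 9*80 = -27 + 720 = 693)
n(N, z) = 4788 - 91*z (n(N, z) = -63 + 7*(-13*z + 693) = -63 + 7*(693 - 13*z) = -63 + (4851 - 91*z) = 4788 - 91*z)
n(-194, R) - 1*(-10480) = (4788 - 91*(-81)) - 1*(-10480) = (4788 + 7371) + 10480 = 12159 + 10480 = 22639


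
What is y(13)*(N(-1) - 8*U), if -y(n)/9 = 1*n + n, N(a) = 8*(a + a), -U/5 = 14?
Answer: -127296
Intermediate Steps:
U = -70 (U = -5*14 = -70)
N(a) = 16*a (N(a) = 8*(2*a) = 16*a)
y(n) = -18*n (y(n) = -9*(1*n + n) = -9*(n + n) = -18*n)
y(13)*(N(-1) - 8*U) = (-18*13)*(16*(-1) - 8*(-70)) = -234*(-16 + 560) = -234*544 = -127296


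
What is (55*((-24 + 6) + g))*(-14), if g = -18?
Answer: 27720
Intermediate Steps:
(55*((-24 + 6) + g))*(-14) = (55*((-24 + 6) - 18))*(-14) = (55*(-18 - 18))*(-14) = (55*(-36))*(-14) = -1980*(-14) = 27720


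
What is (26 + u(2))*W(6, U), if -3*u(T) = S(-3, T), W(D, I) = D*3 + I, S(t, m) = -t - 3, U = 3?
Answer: 546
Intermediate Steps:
S(t, m) = -3 - t
W(D, I) = I + 3*D (W(D, I) = 3*D + I = I + 3*D)
u(T) = 0 (u(T) = -(-3 - 1*(-3))/3 = -(-3 + 3)/3 = -⅓*0 = 0)
(26 + u(2))*W(6, U) = (26 + 0)*(3 + 3*6) = 26*(3 + 18) = 26*21 = 546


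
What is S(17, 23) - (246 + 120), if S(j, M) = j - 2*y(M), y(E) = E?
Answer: -395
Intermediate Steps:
S(j, M) = j - 2*M
S(17, 23) - (246 + 120) = (17 - 2*23) - (246 + 120) = (17 - 46) - 1*366 = -29 - 366 = -395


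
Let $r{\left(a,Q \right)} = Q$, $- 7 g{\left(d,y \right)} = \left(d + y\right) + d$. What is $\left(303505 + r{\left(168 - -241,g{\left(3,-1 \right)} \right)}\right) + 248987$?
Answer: $\frac{3867439}{7} \approx 5.5249 \cdot 10^{5}$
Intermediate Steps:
$g{\left(d,y \right)} = - \frac{2 d}{7} - \frac{y}{7}$ ($g{\left(d,y \right)} = - \frac{\left(d + y\right) + d}{7} = - \frac{y + 2 d}{7} = - \frac{2 d}{7} - \frac{y}{7}$)
$\left(303505 + r{\left(168 - -241,g{\left(3,-1 \right)} \right)}\right) + 248987 = \left(303505 - \frac{5}{7}\right) + 248987 = \frac{2124530}{7} + 248987 = \frac{3867439}{7}$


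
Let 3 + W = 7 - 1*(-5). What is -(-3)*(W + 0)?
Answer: 27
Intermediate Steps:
W = 9 (W = -3 + (7 - 1*(-5)) = -3 + (7 + 5) = -3 + 12 = 9)
-(-3)*(W + 0) = -(-3)*(9 + 0) = -(-3)*9 = -1*(-27) = 27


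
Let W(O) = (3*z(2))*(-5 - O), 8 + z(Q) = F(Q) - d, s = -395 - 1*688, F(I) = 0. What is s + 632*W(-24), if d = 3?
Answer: -397347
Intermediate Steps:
s = -1083 (s = -395 - 688 = -1083)
z(Q) = -11 (z(Q) = -8 + (0 - 1*3) = -8 + (0 - 3) = -8 - 3 = -11)
W(O) = 165 + 33*O (W(O) = (3*(-11))*(-5 - O) = -33*(-5 - O) = 165 + 33*O)
s + 632*W(-24) = -1083 + 632*(165 + 33*(-24)) = -1083 + 632*(165 - 792) = -1083 + 632*(-627) = -1083 - 396264 = -397347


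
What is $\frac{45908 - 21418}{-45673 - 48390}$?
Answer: $- \frac{24490}{94063} \approx -0.26036$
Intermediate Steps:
$\frac{45908 - 21418}{-45673 - 48390} = \frac{45908 - 21418}{-94063} = 24490 \left(- \frac{1}{94063}\right) = - \frac{24490}{94063}$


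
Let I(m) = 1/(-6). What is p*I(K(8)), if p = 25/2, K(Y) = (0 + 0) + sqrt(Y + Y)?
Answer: -25/12 ≈ -2.0833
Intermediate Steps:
K(Y) = sqrt(2)*sqrt(Y) (K(Y) = 0 + sqrt(2*Y) = 0 + sqrt(2)*sqrt(Y) = sqrt(2)*sqrt(Y))
I(m) = -1/6
p = 25/2 (p = 25*(1/2) = 25/2 ≈ 12.500)
p*I(K(8)) = (25/2)*(-1/6) = -25/12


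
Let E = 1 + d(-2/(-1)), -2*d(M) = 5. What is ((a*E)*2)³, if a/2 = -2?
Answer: 1728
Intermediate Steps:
d(M) = -5/2 (d(M) = -½*5 = -5/2)
a = -4 (a = 2*(-2) = -4)
E = -3/2 (E = 1 - 5/2 = -3/2 ≈ -1.5000)
((a*E)*2)³ = (-4*(-3/2)*2)³ = (6*2)³ = 12³ = 1728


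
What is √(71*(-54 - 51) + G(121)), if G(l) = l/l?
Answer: I*√7454 ≈ 86.337*I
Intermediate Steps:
G(l) = 1
√(71*(-54 - 51) + G(121)) = √(71*(-54 - 51) + 1) = √(71*(-105) + 1) = √(-7455 + 1) = √(-7454) = I*√7454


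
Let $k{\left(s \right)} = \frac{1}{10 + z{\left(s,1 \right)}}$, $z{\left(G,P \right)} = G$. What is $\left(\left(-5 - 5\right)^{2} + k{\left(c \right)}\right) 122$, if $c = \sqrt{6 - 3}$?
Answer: $\frac{1184620}{97} - \frac{122 \sqrt{3}}{97} \approx 12210.0$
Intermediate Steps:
$c = \sqrt{3}$ ($c = \sqrt{6 - 3} = \sqrt{3} \approx 1.732$)
$k{\left(s \right)} = \frac{1}{10 + s}$
$\left(\left(-5 - 5\right)^{2} + k{\left(c \right)}\right) 122 = \left(\left(-5 - 5\right)^{2} + \frac{1}{10 + \sqrt{3}}\right) 122 = \left(\left(-10\right)^{2} + \frac{1}{10 + \sqrt{3}}\right) 122 = \left(100 + \frac{1}{10 + \sqrt{3}}\right) 122 = 12200 + \frac{122}{10 + \sqrt{3}}$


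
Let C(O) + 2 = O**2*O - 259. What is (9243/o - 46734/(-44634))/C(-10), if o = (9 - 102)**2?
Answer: -15125082/9014736419 ≈ -0.0016778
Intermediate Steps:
o = 8649 (o = (-93)**2 = 8649)
C(O) = -261 + O**3 (C(O) = -2 + (O**2*O - 259) = -2 + (O**3 - 259) = -2 + (-259 + O**3) = -261 + O**3)
(9243/o - 46734/(-44634))/C(-10) = (9243/8649 - 46734/(-44634))/(-261 + (-10)**3) = (9243*(1/8649) - 46734*(-1/44634))/(-261 - 1000) = (1027/961 + 7789/7439)/(-1261) = (15125082/7148879)*(-1/1261) = -15125082/9014736419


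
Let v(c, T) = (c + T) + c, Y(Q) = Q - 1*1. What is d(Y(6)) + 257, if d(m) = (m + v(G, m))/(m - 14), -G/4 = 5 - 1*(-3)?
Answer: 263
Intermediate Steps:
G = -32 (G = -4*(5 - 1*(-3)) = -4*(5 + 3) = -4*8 = -32)
Y(Q) = -1 + Q (Y(Q) = Q - 1 = -1 + Q)
v(c, T) = T + 2*c (v(c, T) = (T + c) + c = T + 2*c)
d(m) = (-64 + 2*m)/(-14 + m) (d(m) = (m + (m + 2*(-32)))/(m - 14) = (m + (m - 64))/(-14 + m) = (m + (-64 + m))/(-14 + m) = (-64 + 2*m)/(-14 + m))
d(Y(6)) + 257 = 2*(-32 + (-1 + 6))/(-14 + (-1 + 6)) + 257 = 2*(-32 + 5)/(-14 + 5) + 257 = 2*(-27)/(-9) + 257 = 2*(-1/9)*(-27) + 257 = 6 + 257 = 263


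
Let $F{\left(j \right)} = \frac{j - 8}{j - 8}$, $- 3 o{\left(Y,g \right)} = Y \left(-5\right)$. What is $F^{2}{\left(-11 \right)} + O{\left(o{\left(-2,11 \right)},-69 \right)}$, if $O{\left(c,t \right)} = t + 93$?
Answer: $25$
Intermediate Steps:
$o{\left(Y,g \right)} = \frac{5 Y}{3}$ ($o{\left(Y,g \right)} = - \frac{Y \left(-5\right)}{3} = - \frac{\left(-5\right) Y}{3} = \frac{5 Y}{3}$)
$F{\left(j \right)} = 1$ ($F{\left(j \right)} = \frac{-8 + j}{-8 + j} = 1$)
$O{\left(c,t \right)} = 93 + t$
$F^{2}{\left(-11 \right)} + O{\left(o{\left(-2,11 \right)},-69 \right)} = 1^{2} + \left(93 - 69\right) = 1 + 24 = 25$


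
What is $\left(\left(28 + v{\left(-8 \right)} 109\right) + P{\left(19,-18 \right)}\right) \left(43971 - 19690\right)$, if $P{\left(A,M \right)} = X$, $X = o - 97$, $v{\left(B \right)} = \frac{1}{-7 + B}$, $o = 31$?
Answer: $- \frac{16486799}{15} \approx -1.0991 \cdot 10^{6}$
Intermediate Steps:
$X = -66$ ($X = 31 - 97 = -66$)
$P{\left(A,M \right)} = -66$
$\left(\left(28 + v{\left(-8 \right)} 109\right) + P{\left(19,-18 \right)}\right) \left(43971 - 19690\right) = \left(\left(28 + \frac{1}{-7 - 8} \cdot 109\right) - 66\right) \left(43971 - 19690\right) = \left(\left(28 + \frac{1}{-15} \cdot 109\right) - 66\right) 24281 = \left(\left(28 - \frac{109}{15}\right) - 66\right) 24281 = \left(\frac{311}{15} - 66\right) 24281 = \left(- \frac{679}{15}\right) 24281 = - \frac{16486799}{15}$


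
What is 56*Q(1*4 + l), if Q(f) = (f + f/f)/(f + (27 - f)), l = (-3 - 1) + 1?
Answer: 112/27 ≈ 4.1481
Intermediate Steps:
l = -3 (l = -4 + 1 = -3)
Q(f) = 1/27 + f/27 (Q(f) = (f + 1)/27 = (1 + f)*(1/27) = 1/27 + f/27)
56*Q(1*4 + l) = 56*(1/27 + (1*4 - 3)/27) = 56*(1/27 + (4 - 3)/27) = 56*(1/27 + (1/27)*1) = 56*(1/27 + 1/27) = 56*(2/27) = 112/27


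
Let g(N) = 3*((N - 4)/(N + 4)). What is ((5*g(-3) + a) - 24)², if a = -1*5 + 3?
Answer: 17161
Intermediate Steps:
a = -2 (a = -5 + 3 = -2)
g(N) = 3*(-4 + N)/(4 + N) (g(N) = 3*((-4 + N)/(4 + N)) = 3*(-4 + N)/(4 + N))
((5*g(-3) + a) - 24)² = ((5*(3*(-4 - 3)/(4 - 3)) - 2) - 24)² = ((5*(3*(-7)/1) - 2) - 24)² = ((5*(3*1*(-7)) - 2) - 24)² = ((5*(-21) - 2) - 24)² = ((-105 - 2) - 24)² = (-107 - 24)² = (-131)² = 17161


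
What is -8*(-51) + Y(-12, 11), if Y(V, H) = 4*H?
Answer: 452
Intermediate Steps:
-8*(-51) + Y(-12, 11) = -8*(-51) + 4*11 = 408 + 44 = 452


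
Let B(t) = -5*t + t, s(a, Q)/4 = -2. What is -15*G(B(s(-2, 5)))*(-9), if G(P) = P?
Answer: 4320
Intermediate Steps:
s(a, Q) = -8 (s(a, Q) = 4*(-2) = -8)
B(t) = -4*t
-15*G(B(s(-2, 5)))*(-9) = -(-60)*(-8)*(-9) = -15*32*(-9) = -480*(-9) = 4320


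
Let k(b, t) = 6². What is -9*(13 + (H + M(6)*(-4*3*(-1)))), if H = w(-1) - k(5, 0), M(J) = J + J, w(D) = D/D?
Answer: -1098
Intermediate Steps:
w(D) = 1
k(b, t) = 36
M(J) = 2*J
H = -35 (H = 1 - 1*36 = 1 - 36 = -35)
-9*(13 + (H + M(6)*(-4*3*(-1)))) = -9*(13 + (-35 + (2*6)*(-4*3*(-1)))) = -9*(13 + (-35 + 12*(-12*(-1)))) = -9*(13 + (-35 + 12*12)) = -9*(13 + (-35 + 144)) = -9*(13 + 109) = -9*122 = -1098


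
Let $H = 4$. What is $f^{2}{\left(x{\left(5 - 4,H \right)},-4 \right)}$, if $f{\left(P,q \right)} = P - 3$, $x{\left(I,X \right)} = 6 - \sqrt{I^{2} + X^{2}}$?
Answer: $\left(3 - \sqrt{17}\right)^{2} \approx 1.2614$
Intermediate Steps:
$f{\left(P,q \right)} = -3 + P$
$f^{2}{\left(x{\left(5 - 4,H \right)},-4 \right)} = \left(-3 + \left(6 - \sqrt{\left(5 - 4\right)^{2} + 4^{2}}\right)\right)^{2} = \left(-3 + \left(6 - \sqrt{1^{2} + 16}\right)\right)^{2} = \left(-3 + \left(6 - \sqrt{1 + 16}\right)\right)^{2} = \left(-3 + \left(6 - \sqrt{17}\right)\right)^{2} = \left(3 - \sqrt{17}\right)^{2}$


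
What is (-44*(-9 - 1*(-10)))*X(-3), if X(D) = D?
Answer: 132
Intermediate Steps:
(-44*(-9 - 1*(-10)))*X(-3) = -44*(-9 - 1*(-10))*(-3) = -44*(-9 + 10)*(-3) = -44*1*(-3) = -44*(-3) = 132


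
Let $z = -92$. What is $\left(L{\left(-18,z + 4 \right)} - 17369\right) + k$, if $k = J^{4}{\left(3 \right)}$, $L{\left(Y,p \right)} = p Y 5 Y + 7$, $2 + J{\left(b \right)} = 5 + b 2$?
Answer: $-153361$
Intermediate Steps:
$J{\left(b \right)} = 3 + 2 b$ ($J{\left(b \right)} = -2 + \left(5 + b 2\right) = -2 + \left(5 + 2 b\right) = 3 + 2 b$)
$L{\left(Y,p \right)} = 7 + 5 p Y^{2}$ ($L{\left(Y,p \right)} = p 5 Y Y + 7 = p 5 Y^{2} + 7 = 5 p Y^{2} + 7 = 7 + 5 p Y^{2}$)
$k = 6561$ ($k = \left(3 + 2 \cdot 3\right)^{4} = \left(3 + 6\right)^{4} = 9^{4} = 6561$)
$\left(L{\left(-18,z + 4 \right)} - 17369\right) + k = \left(\left(7 + 5 \left(-92 + 4\right) \left(-18\right)^{2}\right) - 17369\right) + 6561 = \left(\left(7 + 5 \left(-88\right) 324\right) - 17369\right) + 6561 = \left(\left(7 - 142560\right) - 17369\right) + 6561 = \left(-142553 - 17369\right) + 6561 = -159922 + 6561 = -153361$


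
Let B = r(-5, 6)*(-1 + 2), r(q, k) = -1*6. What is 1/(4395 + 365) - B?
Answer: 28561/4760 ≈ 6.0002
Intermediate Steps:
r(q, k) = -6
B = -6 (B = -6*(-1 + 2) = -6*1 = -6)
1/(4395 + 365) - B = 1/(4395 + 365) - 1*(-6) = 1/4760 + 6 = 28561/4760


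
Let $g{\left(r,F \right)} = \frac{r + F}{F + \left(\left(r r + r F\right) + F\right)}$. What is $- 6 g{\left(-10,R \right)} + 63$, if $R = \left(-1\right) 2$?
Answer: $\frac{1845}{29} \approx 63.621$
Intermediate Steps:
$R = -2$
$g{\left(r,F \right)} = \frac{F + r}{r^{2} + 2 F + F r}$ ($g{\left(r,F \right)} = \frac{F + r}{F + \left(\left(r^{2} + F r\right) + F\right)} = \frac{F + r}{F + \left(F + r^{2} + F r\right)} = \frac{F + r}{r^{2} + 2 F + F r}$)
$- 6 g{\left(-10,R \right)} + 63 = - 6 \frac{-2 - 10}{\left(-10\right)^{2} + 2 \left(-2\right) - -20} + 63 = - 6 \frac{1}{100 - 4 + 20} \left(-12\right) + 63 = - 6 \cdot \frac{1}{116} \left(-12\right) + 63 = \left(-6\right) \left(- \frac{3}{29}\right) + 63 = \frac{18}{29} + 63 = \frac{1845}{29}$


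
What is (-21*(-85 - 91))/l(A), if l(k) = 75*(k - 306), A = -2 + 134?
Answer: -616/2175 ≈ -0.28322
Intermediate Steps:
A = 132
l(k) = -22950 + 75*k (l(k) = 75*(-306 + k) = -22950 + 75*k)
(-21*(-85 - 91))/l(A) = (-21*(-85 - 91))/(-22950 + 75*132) = (-21*(-176))/(-22950 + 9900) = 3696/(-13050) = 3696*(-1/13050) = -616/2175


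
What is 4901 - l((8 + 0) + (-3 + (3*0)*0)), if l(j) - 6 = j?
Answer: 4890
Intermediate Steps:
l(j) = 6 + j
4901 - l((8 + 0) + (-3 + (3*0)*0)) = 4901 - (6 + ((8 + 0) + (-3 + (3*0)*0))) = 4901 - (6 + (8 + (-3 + 0*0))) = 4901 - (6 + (8 + (-3 + 0))) = 4901 - (6 + (8 - 3)) = 4901 - (6 + 5) = 4901 - 1*11 = 4901 - 11 = 4890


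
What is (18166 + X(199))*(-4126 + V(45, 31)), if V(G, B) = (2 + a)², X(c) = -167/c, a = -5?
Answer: -14882407439/199 ≈ -7.4786e+7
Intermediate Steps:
V(G, B) = 9 (V(G, B) = (2 - 5)² = (-3)² = 9)
(18166 + X(199))*(-4126 + V(45, 31)) = (18166 - 167/199)*(-4126 + 9) = (18166 - 167*1/199)*(-4117) = (18166 - 167/199)*(-4117) = (3614867/199)*(-4117) = -14882407439/199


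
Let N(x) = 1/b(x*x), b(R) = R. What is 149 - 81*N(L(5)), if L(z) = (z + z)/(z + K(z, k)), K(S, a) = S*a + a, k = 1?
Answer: 5099/100 ≈ 50.990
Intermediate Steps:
K(S, a) = a + S*a
L(z) = 2*z/(1 + 2*z) (L(z) = (z + z)/(z + 1*(1 + z)) = (2*z)/(z + (1 + z)) = (2*z)/(1 + 2*z) = 2*z/(1 + 2*z))
N(x) = x⁻² (N(x) = 1/(x*x) = 1/(x²) = x⁻²)
149 - 81*N(L(5)) = 149 - 81*(1 + 2*5)²/100 = 149 - 81*(1 + 10)²/100 = 149 - 81/(2*5/11)² = 149 - 81/(2*5*(1/11))² = 149 - 81/(10/11)² = 149 - 81*121/100 = 149 - 9801/100 = 5099/100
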